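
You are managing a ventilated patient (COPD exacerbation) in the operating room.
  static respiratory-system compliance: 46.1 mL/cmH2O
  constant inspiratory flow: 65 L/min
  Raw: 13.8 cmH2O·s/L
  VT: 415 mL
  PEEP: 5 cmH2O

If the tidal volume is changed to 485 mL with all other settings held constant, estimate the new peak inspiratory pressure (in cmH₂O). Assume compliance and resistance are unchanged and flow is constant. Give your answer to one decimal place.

30.5

Flow: 65 L/min ÷ 60 = 1.0833 L/s.
PIP = Vt/C + R·V̇ + PEEP (constant-flow equation of motion).
Only the elastic term changes: ΔPIP = ΔVt / C = (485 − 415) / 46.1 = 1.518 cmH2O.
Original PIP = 415/46.1 + 13.8×1.0833 + 5 = 28.952 cmH2O; new PIP = 28.952 + (1.518) = 30.47 cmH2O.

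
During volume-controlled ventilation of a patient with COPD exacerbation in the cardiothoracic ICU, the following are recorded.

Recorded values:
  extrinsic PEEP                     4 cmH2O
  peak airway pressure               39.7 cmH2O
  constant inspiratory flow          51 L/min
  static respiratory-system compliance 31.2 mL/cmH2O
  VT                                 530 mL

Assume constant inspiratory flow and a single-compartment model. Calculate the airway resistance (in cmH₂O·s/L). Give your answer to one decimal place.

22.0

Flow: 51 L/min ÷ 60 = 0.85 L/s.
Equation of motion (constant flow): PIP = Vt/C + R·V̇ + PEEP.
R·V̇ = PIP − Vt/C − PEEP = 39.7 − 530/31.2 − 4 = 39.7 − 16.987 − 4 = 18.713 cmH2O.
R = 18.713 / 0.85 = 22.015 cmH2O·s/L.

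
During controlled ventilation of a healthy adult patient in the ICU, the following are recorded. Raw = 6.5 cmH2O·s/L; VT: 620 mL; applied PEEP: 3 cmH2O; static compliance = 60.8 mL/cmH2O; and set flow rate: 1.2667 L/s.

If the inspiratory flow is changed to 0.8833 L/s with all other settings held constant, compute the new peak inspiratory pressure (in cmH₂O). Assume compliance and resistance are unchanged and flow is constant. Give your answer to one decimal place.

PIP = Vt/C + R·V̇ + PEEP (constant-flow equation of motion).
Only the resistive term changes: ΔPIP = R × ΔV̇ = 6.5 × (0.8833 − 1.2667) = 6.5 × -0.3834 = -2.492 cmH2O.
Original PIP = 620/60.8 + 6.5×1.2667 + 3 = 21.431 cmH2O; new PIP = 21.431 + (-2.492) = 18.939 cmH2O.

18.9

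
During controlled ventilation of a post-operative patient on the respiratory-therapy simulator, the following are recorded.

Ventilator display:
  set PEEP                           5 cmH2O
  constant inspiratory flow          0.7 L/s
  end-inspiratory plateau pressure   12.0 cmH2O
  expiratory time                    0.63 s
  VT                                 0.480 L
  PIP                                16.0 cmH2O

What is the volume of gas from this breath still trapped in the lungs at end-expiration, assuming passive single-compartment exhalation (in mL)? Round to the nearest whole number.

R = (PIP − Pplat)/V̇ = (16.0 − 12.0) / 0.7 = 4.0/0.7 = 5.714 cmH2O·s/L.
C = Vt/(Pplat − PEEP) = 480.0 / (12.0 − 5) = 480.0/7.0 = 68.571 mL/cmH2O.
τ = R × C = 5.714 × 0.06857 L/cmH2O = 0.3918 s.
Fraction remaining = e^(−Te/τ) = e^(−0.63/0.3918) = 0.2003.
Trapped volume = 480.0 × 0.2003 = 96.144 mL.

96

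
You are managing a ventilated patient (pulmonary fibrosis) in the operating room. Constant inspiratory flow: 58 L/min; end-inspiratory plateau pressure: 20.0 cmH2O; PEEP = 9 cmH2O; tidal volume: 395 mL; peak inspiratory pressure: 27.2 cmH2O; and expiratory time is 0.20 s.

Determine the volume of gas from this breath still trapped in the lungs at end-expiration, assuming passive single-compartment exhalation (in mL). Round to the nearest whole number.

Flow: 58 L/min ÷ 60 = 0.9667 L/s.
R = (PIP − Pplat)/V̇ = (27.2 − 20.0) / 0.9667 = 7.2/0.9667 = 7.448 cmH2O·s/L.
C = Vt/(Pplat − PEEP) = 395.0 / (20.0 − 9) = 395.0/11.0 = 35.909 mL/cmH2O.
τ = R × C = 7.448 × 0.03591 L/cmH2O = 0.2675 s.
Fraction remaining = e^(−Te/τ) = e^(−0.20/0.2675) = 0.4735.
Trapped volume = 395.0 × 0.4735 = 187.03 mL.

187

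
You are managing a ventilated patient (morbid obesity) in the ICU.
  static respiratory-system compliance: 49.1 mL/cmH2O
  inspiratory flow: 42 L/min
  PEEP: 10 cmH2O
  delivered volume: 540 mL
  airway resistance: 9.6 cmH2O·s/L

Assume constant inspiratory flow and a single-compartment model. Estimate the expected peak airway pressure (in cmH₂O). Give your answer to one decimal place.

27.7

Flow: 42 L/min ÷ 60 = 0.7 L/s.
Equation of motion (constant flow): PIP = Vt/C + R·V̇ + PEEP.
PIP = 540/49.1 + 9.6×0.7 + 10 = 10.998 + 6.72 + 10 = 27.718 cmH2O.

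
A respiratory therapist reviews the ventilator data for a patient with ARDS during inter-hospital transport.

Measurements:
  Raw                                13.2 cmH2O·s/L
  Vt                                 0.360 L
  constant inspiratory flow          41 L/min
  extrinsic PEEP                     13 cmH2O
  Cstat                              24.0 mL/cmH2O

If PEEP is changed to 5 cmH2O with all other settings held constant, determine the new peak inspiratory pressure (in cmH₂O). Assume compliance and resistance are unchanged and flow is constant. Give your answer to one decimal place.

29.0

Flow: 41 L/min ÷ 60 = 0.6833 L/s.
PIP = Vt/C + R·V̇ + PEEP (constant-flow equation of motion).
Only the baseline term changes: ΔPIP = ΔPEEP = 5 − 13 = -8.0 cmH2O.
Original PIP = 360/24.0 + 13.2×0.6833 + 13 = 37.02 cmH2O; new PIP = 37.02 + (-8.0) = 29.02 cmH2O.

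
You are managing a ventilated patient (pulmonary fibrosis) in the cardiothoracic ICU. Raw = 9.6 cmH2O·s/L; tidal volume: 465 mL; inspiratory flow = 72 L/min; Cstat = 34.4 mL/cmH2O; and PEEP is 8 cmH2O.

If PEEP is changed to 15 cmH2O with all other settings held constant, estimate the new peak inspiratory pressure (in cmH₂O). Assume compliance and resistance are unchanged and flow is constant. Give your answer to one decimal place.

40.0

Flow: 72 L/min ÷ 60 = 1.2 L/s.
PIP = Vt/C + R·V̇ + PEEP (constant-flow equation of motion).
Only the baseline term changes: ΔPIP = ΔPEEP = 15 − 8 = 7.0 cmH2O.
Original PIP = 465/34.4 + 9.6×1.2 + 8 = 33.037 cmH2O; new PIP = 33.037 + (7.0) = 40.037 cmH2O.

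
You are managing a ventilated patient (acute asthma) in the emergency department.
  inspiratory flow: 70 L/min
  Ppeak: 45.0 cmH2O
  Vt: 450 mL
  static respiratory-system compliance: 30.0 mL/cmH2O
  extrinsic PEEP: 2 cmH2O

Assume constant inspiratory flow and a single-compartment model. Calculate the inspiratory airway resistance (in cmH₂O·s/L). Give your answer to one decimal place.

Flow: 70 L/min ÷ 60 = 1.1667 L/s.
Equation of motion (constant flow): PIP = Vt/C + R·V̇ + PEEP.
R·V̇ = PIP − Vt/C − PEEP = 45.0 − 450/30.0 − 2 = 45.0 − 15.0 − 2 = 28.0 cmH2O.
R = 28.0 / 1.1667 = 23.999 cmH2O·s/L.

24.0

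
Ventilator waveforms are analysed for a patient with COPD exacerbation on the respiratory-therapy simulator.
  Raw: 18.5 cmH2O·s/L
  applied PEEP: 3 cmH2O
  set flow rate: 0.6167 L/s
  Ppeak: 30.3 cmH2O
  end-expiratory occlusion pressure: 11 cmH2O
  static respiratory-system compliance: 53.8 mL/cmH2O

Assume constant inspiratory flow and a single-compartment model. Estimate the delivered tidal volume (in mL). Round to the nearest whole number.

425

Total PEEP = 11 cmH2O (set 3 + intrinsic 8); this is the baseline alveolar pressure.
Equation of motion (constant flow): PIP = Vt/C + R·V̇ + PEEP.
Vt/C = PIP − R·V̇ − PEEP = 30.3 − 11.409 − 11 = 7.891 cmH2O.
Vt = C × 7.891 = 53.8 × 7.891 = 424.54 mL.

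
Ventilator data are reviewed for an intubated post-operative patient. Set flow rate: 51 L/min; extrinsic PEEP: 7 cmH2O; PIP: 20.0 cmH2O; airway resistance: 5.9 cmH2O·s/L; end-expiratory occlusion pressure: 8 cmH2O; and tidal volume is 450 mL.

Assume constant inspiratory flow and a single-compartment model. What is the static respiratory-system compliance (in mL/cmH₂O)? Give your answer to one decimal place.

Flow: 51 L/min ÷ 60 = 0.85 L/s.
Total PEEP = 8 cmH2O (set 7 + intrinsic 1); this is the baseline alveolar pressure.
Equation of motion (constant flow): PIP = Vt/C + R·V̇ + PEEP.
Vt/C = PIP − R·V̇ − PEEP = 20.0 − 5.9×0.85 − 8 = 20.0 − 5.015 − 8 = 6.985 cmH2O.
C = Vt / 6.985 = 450 / 6.985 = 64.424 mL/cmH2O.

64.4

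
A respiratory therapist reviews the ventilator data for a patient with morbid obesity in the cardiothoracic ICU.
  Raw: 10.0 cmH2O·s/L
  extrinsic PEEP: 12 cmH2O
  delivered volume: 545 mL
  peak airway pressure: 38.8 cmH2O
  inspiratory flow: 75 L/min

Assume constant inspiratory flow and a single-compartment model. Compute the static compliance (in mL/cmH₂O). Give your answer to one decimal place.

38.1

Flow: 75 L/min ÷ 60 = 1.25 L/s.
Equation of motion (constant flow): PIP = Vt/C + R·V̇ + PEEP.
Vt/C = PIP − R·V̇ − PEEP = 38.8 − 10.0×1.25 − 12 = 38.8 − 12.5 − 12 = 14.3 cmH2O.
C = Vt / 14.3 = 545 / 14.3 = 38.112 mL/cmH2O.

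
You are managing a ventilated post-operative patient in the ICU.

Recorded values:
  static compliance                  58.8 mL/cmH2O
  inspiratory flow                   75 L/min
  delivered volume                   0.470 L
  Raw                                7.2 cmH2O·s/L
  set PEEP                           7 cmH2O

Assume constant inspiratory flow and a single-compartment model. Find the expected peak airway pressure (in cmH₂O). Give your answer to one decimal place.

Flow: 75 L/min ÷ 60 = 1.25 L/s.
Equation of motion (constant flow): PIP = Vt/C + R·V̇ + PEEP.
PIP = 470/58.8 + 7.2×1.25 + 7 = 7.993 + 9.0 + 7 = 23.993 cmH2O.

24.0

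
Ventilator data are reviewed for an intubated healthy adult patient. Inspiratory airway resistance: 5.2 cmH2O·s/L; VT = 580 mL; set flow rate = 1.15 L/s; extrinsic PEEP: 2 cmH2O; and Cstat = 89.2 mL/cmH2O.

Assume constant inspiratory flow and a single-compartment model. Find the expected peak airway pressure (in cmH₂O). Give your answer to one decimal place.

Equation of motion (constant flow): PIP = Vt/C + R·V̇ + PEEP.
PIP = 580/89.2 + 5.2×1.15 + 2 = 6.502 + 5.98 + 2 = 14.482 cmH2O.

14.5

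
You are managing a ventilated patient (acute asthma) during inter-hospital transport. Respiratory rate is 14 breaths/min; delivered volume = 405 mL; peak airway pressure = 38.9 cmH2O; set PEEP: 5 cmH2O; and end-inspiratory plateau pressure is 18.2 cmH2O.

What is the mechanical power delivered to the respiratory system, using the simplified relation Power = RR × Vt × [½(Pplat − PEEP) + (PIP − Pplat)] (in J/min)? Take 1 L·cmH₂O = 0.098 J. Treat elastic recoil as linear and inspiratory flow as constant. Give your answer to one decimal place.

Per-breath work = Vt × [½(Pplat−PEEP) + (PIP−Pplat)] = 0.405 × [0.5×13.2 + 20.7] = 0.405 × 27.3 = 11.057 L·cmH2O.
Power = 14 × 11.057 = 154.8 L·cmH2O/min.
× 0.098 J/(L·cmH2O) → 15.17 J/min.

15.2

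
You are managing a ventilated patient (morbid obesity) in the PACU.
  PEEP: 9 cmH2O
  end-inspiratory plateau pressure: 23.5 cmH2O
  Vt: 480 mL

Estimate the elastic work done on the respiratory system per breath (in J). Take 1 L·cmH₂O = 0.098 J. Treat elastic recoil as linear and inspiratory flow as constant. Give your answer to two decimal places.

Elastic work ≈ ½ × (Pplat − PEEP) × Vt = 0.5 × (23.5 − 9) × 0.480 L = 0.5 × 14.5 × 0.480 = 3.48 L·cmH2O.
× 0.098 J/(L·cmH2O) → 0.341 J.

0.34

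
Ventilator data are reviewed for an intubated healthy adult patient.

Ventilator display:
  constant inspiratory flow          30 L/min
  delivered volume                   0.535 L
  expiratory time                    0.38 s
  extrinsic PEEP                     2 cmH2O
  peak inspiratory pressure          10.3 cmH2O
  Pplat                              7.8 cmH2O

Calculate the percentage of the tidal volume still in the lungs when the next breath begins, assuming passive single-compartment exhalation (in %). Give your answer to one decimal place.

Flow: 30 L/min ÷ 60 = 0.5 L/s.
R = (PIP − Pplat)/V̇ = (10.3 − 7.8) / 0.5 = 2.5/0.5 = 5.0 cmH2O·s/L.
C = Vt/(Pplat − PEEP) = 535.0 / (7.8 − 2) = 535.0/5.8 = 92.241 mL/cmH2O.
τ = R × C = 5.0 × 0.09224 L/cmH2O = 0.4612 s.
Fraction remaining at end-expiration = e^(−Te/τ) = e^(−0.38/0.4612) = 0.4387 → 43.87%.

43.9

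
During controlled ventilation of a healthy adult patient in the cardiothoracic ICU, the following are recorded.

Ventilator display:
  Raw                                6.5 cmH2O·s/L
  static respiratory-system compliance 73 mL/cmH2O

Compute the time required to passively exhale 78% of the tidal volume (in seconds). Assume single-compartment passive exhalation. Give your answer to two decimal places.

0.72

τ = R × C = 6.5 × 73 mL/cmH2O = 6.5 × 0.073 L/cmH2O = 0.4745 s.
Exhaled fraction f = 1 − e^(−t/τ) → t = −τ·ln(1 − f) = −0.4745·ln(0.22) = 0.7185 s.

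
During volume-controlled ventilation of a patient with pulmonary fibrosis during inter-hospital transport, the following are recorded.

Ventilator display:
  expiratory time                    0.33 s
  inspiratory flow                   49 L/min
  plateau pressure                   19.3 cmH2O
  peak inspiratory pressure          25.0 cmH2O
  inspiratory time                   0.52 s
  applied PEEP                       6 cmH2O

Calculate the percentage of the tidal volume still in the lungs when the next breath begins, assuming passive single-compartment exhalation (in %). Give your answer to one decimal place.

Flow: 49 L/min ÷ 60 = 0.8167 L/s.
Vt = flow × Ti = 0.8167 L/s × 0.52 s × 1000 mL/L = 424.68 mL.
R = (PIP − Pplat)/V̇ = (25.0 − 19.3) / 0.8167 = 5.7/0.8167 = 6.979 cmH2O·s/L.
C = Vt/(Pplat − PEEP) = 424.68 / (19.3 − 6) = 424.68/13.3 = 31.931 mL/cmH2O.
τ = R × C = 6.979 × 0.03193 L/cmH2O = 0.2228 s.
Fraction remaining at end-expiration = e^(−Te/τ) = e^(−0.33/0.2228) = 0.2274 → 22.74%.

22.7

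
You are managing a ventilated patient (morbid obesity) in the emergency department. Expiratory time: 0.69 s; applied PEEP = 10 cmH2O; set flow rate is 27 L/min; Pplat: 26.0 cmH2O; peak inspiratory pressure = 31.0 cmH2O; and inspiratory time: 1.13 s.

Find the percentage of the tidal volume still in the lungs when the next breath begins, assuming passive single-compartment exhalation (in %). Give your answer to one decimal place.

Flow: 27 L/min ÷ 60 = 0.45 L/s.
Vt = flow × Ti = 0.45 L/s × 1.13 s × 1000 mL/L = 508.5 mL.
R = (PIP − Pplat)/V̇ = (31.0 − 26.0) / 0.45 = 5.0/0.45 = 11.111 cmH2O·s/L.
C = Vt/(Pplat − PEEP) = 508.5 / (26.0 − 10) = 508.5/16.0 = 31.781 mL/cmH2O.
τ = R × C = 11.111 × 0.03178 L/cmH2O = 0.3531 s.
Fraction remaining at end-expiration = e^(−Te/τ) = e^(−0.69/0.3531) = 0.1417 → 14.17%.

14.2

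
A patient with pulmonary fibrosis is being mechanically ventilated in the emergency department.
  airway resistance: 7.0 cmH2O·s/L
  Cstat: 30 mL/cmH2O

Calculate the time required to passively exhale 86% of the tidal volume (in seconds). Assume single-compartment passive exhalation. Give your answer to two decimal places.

0.41

τ = R × C = 7.0 × 30 mL/cmH2O = 7.0 × 0.030 L/cmH2O = 0.21 s.
Exhaled fraction f = 1 − e^(−t/τ) → t = −τ·ln(1 − f) = −0.21·ln(0.14) = 0.4129 s.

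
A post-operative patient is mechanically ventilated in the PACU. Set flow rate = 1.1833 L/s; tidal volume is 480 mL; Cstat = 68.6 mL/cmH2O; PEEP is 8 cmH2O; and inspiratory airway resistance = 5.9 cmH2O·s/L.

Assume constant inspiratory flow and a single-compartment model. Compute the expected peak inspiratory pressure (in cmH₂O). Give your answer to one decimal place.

Equation of motion (constant flow): PIP = Vt/C + R·V̇ + PEEP.
PIP = 480/68.6 + 5.9×1.1833 + 8 = 6.997 + 6.981 + 8 = 21.978 cmH2O.

22.0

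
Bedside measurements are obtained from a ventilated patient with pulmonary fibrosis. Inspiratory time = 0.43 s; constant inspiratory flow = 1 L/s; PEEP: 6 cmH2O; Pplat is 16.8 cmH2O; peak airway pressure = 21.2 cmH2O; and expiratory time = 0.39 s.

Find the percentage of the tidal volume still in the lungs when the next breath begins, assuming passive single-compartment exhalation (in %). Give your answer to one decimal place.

Vt = flow × Ti = 1 L/s × 0.43 s × 1000 mL/L = 430.0 mL.
R = (PIP − Pplat)/V̇ = (21.2 − 16.8) / 1 = 4.4/1 = 4.4 cmH2O·s/L.
C = Vt/(Pplat − PEEP) = 430.0 / (16.8 − 6) = 430.0/10.8 = 39.815 mL/cmH2O.
τ = R × C = 4.4 × 0.03982 L/cmH2O = 0.1752 s.
Fraction remaining at end-expiration = e^(−Te/τ) = e^(−0.39/0.1752) = 0.108 → 10.8%.

10.8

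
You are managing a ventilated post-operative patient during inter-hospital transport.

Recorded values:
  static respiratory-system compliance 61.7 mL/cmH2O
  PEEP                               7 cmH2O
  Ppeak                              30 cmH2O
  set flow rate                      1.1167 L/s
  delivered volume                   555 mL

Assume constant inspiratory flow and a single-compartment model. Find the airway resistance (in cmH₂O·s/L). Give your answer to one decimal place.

Equation of motion (constant flow): PIP = Vt/C + R·V̇ + PEEP.
R·V̇ = PIP − Vt/C − PEEP = 30 − 555/61.7 − 7 = 30 − 8.995 − 7 = 14.005 cmH2O.
R = 14.005 / 1.1167 = 12.541 cmH2O·s/L.

12.5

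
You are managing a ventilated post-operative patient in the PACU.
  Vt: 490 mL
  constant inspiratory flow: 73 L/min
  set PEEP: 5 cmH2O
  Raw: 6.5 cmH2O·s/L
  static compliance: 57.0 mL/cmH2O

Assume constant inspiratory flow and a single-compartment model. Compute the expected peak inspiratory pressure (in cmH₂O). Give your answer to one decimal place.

21.5

Flow: 73 L/min ÷ 60 = 1.2167 L/s.
Equation of motion (constant flow): PIP = Vt/C + R·V̇ + PEEP.
PIP = 490/57.0 + 6.5×1.2167 + 5 = 8.596 + 7.909 + 5 = 21.505 cmH2O.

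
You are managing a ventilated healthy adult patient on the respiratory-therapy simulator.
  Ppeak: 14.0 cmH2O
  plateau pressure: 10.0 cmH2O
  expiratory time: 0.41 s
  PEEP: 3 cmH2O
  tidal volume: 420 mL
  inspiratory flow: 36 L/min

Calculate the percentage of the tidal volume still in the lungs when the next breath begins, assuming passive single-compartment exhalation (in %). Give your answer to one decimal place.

Flow: 36 L/min ÷ 60 = 0.6 L/s.
R = (PIP − Pplat)/V̇ = (14.0 − 10.0) / 0.6 = 4.0/0.6 = 6.667 cmH2O·s/L.
C = Vt/(Pplat − PEEP) = 420.0 / (10.0 − 3) = 420.0/7.0 = 60.0 mL/cmH2O.
τ = R × C = 6.667 × 0.06 L/cmH2O = 0.4 s.
Fraction remaining at end-expiration = e^(−Te/τ) = e^(−0.41/0.4) = 0.3588 → 35.88%.

35.9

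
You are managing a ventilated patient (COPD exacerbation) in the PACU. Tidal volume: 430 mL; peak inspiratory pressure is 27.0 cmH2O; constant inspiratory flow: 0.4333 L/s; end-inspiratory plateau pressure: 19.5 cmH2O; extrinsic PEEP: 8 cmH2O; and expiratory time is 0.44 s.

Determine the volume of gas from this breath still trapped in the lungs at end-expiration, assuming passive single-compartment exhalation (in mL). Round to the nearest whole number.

218

R = (PIP − Pplat)/V̇ = (27.0 − 19.5) / 0.4333 = 7.5/0.4333 = 17.309 cmH2O·s/L.
C = Vt/(Pplat − PEEP) = 430.0 / (19.5 − 8) = 430.0/11.5 = 37.391 mL/cmH2O.
τ = R × C = 17.309 × 0.03739 L/cmH2O = 0.6472 s.
Fraction remaining = e^(−Te/τ) = e^(−0.44/0.6472) = 0.5067.
Trapped volume = 430.0 × 0.5067 = 217.88 mL.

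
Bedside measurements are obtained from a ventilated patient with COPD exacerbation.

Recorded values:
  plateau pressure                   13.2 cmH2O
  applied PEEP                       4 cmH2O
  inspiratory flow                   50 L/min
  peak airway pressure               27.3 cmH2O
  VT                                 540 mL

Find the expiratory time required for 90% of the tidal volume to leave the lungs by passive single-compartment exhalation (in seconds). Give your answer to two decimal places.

2.29

Flow: 50 L/min ÷ 60 = 0.8333 L/s.
R = (PIP − Pplat)/V̇ = (27.3 − 13.2) / 0.8333 = 14.1/0.8333 = 16.921 cmH2O·s/L.
C = Vt/(Pplat − PEEP) = 540.0 / (13.2 − 4) = 540.0/9.2 = 58.696 mL/cmH2O.
τ = R × C = 16.921 × 0.0587 L/cmH2O = 0.9933 s.
t = −τ·ln(1 − 0.90) = −0.9933·ln(0.1) = 2.287 s.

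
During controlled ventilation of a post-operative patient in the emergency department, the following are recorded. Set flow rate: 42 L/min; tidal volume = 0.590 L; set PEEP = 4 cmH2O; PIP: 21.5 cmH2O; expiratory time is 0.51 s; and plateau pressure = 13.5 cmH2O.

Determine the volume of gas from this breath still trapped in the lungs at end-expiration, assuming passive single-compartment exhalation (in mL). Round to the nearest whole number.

Flow: 42 L/min ÷ 60 = 0.7 L/s.
R = (PIP − Pplat)/V̇ = (21.5 − 13.5) / 0.7 = 8.0/0.7 = 11.429 cmH2O·s/L.
C = Vt/(Pplat − PEEP) = 590.0 / (13.5 − 4) = 590.0/9.5 = 62.105 mL/cmH2O.
τ = R × C = 11.429 × 0.06211 L/cmH2O = 0.7099 s.
Fraction remaining = e^(−Te/τ) = e^(−0.51/0.7099) = 0.4875.
Trapped volume = 590.0 × 0.4875 = 287.63 mL.

288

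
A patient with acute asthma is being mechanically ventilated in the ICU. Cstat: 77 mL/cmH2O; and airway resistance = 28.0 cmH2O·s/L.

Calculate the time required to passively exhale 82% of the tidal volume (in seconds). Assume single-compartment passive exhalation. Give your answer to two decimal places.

3.70

τ = R × C = 28.0 × 77 mL/cmH2O = 28.0 × 0.077 L/cmH2O = 2.156 s.
Exhaled fraction f = 1 − e^(−t/τ) → t = −τ·ln(1 − f) = −2.156·ln(0.18) = 3.697 s.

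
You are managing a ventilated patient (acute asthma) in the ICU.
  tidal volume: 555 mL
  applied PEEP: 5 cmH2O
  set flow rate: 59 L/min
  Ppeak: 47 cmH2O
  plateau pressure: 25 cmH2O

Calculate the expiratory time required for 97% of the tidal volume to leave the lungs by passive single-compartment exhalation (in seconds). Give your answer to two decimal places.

Flow: 59 L/min ÷ 60 = 0.9833 L/s.
R = (PIP − Pplat)/V̇ = (47 − 25) / 0.9833 = 22.0/0.9833 = 22.374 cmH2O·s/L.
C = Vt/(Pplat − PEEP) = 555.0 / (25 − 5) = 555.0/20.0 = 27.75 mL/cmH2O.
τ = R × C = 22.374 × 0.02775 L/cmH2O = 0.6209 s.
t = −τ·ln(1 − 0.97) = −0.6209·ln(0.03) = 2.177 s.

2.18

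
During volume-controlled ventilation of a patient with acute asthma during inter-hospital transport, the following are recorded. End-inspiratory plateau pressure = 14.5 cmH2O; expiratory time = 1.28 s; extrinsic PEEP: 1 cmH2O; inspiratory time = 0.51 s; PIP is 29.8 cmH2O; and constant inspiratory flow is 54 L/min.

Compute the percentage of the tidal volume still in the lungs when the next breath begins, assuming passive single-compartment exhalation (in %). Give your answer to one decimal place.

Flow: 54 L/min ÷ 60 = 0.9 L/s.
Vt = flow × Ti = 0.9 L/s × 0.51 s × 1000 mL/L = 459.0 mL.
R = (PIP − Pplat)/V̇ = (29.8 − 14.5) / 0.9 = 15.3/0.9 = 17.0 cmH2O·s/L.
C = Vt/(Pplat − PEEP) = 459.0 / (14.5 − 1) = 459.0/13.5 = 34.0 mL/cmH2O.
τ = R × C = 17.0 × 0.034 L/cmH2O = 0.578 s.
Fraction remaining at end-expiration = e^(−Te/τ) = e^(−1.28/0.578) = 0.1092 → 10.92%.

10.9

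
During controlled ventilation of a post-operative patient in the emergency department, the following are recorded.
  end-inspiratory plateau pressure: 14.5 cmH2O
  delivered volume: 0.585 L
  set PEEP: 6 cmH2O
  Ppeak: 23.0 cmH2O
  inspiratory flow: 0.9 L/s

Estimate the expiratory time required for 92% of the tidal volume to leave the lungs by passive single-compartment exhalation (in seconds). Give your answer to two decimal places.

1.64

R = (PIP − Pplat)/V̇ = (23.0 − 14.5) / 0.9 = 8.5/0.9 = 9.444 cmH2O·s/L.
C = Vt/(Pplat − PEEP) = 585.0 / (14.5 − 6) = 585.0/8.5 = 68.824 mL/cmH2O.
τ = R × C = 9.444 × 0.06882 L/cmH2O = 0.6499 s.
t = −τ·ln(1 − 0.92) = −0.6499·ln(0.08) = 1.641 s.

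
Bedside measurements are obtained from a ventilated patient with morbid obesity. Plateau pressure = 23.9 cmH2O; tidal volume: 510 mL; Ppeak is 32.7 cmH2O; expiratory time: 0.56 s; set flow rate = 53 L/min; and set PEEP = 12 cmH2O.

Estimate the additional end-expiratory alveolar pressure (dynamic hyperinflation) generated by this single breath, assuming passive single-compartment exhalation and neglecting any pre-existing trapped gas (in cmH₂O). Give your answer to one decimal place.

3.2

Flow: 53 L/min ÷ 60 = 0.8833 L/s.
R = (PIP − Pplat)/V̇ = (32.7 − 23.9) / 0.8833 = 8.8/0.8833 = 9.963 cmH2O·s/L.
C = Vt/(Pplat − PEEP) = 510.0 / (23.9 − 12) = 510.0/11.9 = 42.857 mL/cmH2O.
τ = R × C = 9.963 × 0.04286 L/cmH2O = 0.427 s.
Fraction remaining = e^(−Te/τ) = e^(−0.56/0.427) = 0.2694; trapped volume = 510.0 × 0.2694 = 137.39 mL.
Additional alveolar pressure from trapping ≈ V_trapped / C = 137.39 / 42.857 = 3.206 cmH2O.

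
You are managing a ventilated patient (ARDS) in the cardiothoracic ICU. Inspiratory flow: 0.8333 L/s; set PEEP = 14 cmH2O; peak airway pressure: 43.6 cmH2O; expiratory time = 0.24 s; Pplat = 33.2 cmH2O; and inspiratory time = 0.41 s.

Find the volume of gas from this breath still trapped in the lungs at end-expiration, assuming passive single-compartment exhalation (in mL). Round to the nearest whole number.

116

Vt = flow × Ti = 0.8333 L/s × 0.41 s × 1000 mL/L = 341.65 mL.
R = (PIP − Pplat)/V̇ = (43.6 − 33.2) / 0.8333 = 10.4/0.8333 = 12.48 cmH2O·s/L.
C = Vt/(Pplat − PEEP) = 341.65 / (33.2 − 14) = 341.65/19.2 = 17.794 mL/cmH2O.
τ = R × C = 12.48 × 0.01779 L/cmH2O = 0.222 s.
Fraction remaining = e^(−Te/τ) = e^(−0.24/0.222) = 0.3392.
Trapped volume = 341.65 × 0.3392 = 115.89 mL.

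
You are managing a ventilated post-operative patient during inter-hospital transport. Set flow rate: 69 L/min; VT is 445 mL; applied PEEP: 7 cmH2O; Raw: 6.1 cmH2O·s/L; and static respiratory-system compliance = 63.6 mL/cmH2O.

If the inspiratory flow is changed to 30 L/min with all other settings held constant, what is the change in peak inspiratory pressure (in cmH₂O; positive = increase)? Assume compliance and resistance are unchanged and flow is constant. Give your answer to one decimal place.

-4.0

Flow: 69 L/min ÷ 60 = 1.15 L/s.
New flow: 30 L/min ÷ 60 = 0.5 L/s.
PIP = Vt/C + R·V̇ + PEEP (constant-flow equation of motion).
Only the resistive term changes: ΔPIP = R × ΔV̇ = 6.1 × (0.5 − 1.15) = 6.1 × -0.65 = -3.965 cmH2O.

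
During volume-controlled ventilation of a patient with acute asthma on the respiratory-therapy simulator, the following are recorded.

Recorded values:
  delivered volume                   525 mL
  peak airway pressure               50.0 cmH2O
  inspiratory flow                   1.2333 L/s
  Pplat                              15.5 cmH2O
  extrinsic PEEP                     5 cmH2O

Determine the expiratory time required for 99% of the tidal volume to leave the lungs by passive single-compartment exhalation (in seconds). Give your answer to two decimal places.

R = (PIP − Pplat)/V̇ = (50.0 − 15.5) / 1.2333 = 34.5/1.2333 = 27.974 cmH2O·s/L.
C = Vt/(Pplat − PEEP) = 525.0 / (15.5 − 5) = 525.0/10.5 = 50.0 mL/cmH2O.
τ = R × C = 27.974 × 0.05 L/cmH2O = 1.399 s.
t = −τ·ln(1 − 0.99) = −1.399·ln(0.01) = 6.443 s.

6.44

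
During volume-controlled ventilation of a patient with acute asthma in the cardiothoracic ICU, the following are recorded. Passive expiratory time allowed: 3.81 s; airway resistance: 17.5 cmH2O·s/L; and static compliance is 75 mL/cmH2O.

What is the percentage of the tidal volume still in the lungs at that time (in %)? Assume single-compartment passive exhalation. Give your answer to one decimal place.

τ = R × C = 17.5 × 75 mL/cmH2O = 17.5 × 0.075 L/cmH2O = 1.313 s.
Passive exhalation: V(t)/V₀ = e^(−t/τ) = e^(−3.81/1.313) = 0.05493.
Fraction remaining = 0.05493 → 5.493%.

5.5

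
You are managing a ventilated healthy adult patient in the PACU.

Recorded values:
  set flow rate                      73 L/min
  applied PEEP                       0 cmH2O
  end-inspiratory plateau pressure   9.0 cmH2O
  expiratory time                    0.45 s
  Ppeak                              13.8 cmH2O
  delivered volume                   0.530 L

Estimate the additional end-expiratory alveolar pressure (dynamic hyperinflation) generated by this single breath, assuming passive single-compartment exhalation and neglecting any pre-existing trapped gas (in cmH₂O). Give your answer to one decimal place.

1.3

Flow: 73 L/min ÷ 60 = 1.2167 L/s.
R = (PIP − Pplat)/V̇ = (13.8 − 9.0) / 1.2167 = 4.8/1.2167 = 3.945 cmH2O·s/L.
C = Vt/(Pplat − PEEP) = 530.0 / (9.0 − 0) = 530.0/9.0 = 58.889 mL/cmH2O.
τ = R × C = 3.945 × 0.05889 L/cmH2O = 0.2323 s.
Fraction remaining = e^(−Te/τ) = e^(−0.45/0.2323) = 0.1441; trapped volume = 530.0 × 0.1441 = 76.373 mL.
Additional alveolar pressure from trapping ≈ V_trapped / C = 76.373 / 58.889 = 1.297 cmH2O.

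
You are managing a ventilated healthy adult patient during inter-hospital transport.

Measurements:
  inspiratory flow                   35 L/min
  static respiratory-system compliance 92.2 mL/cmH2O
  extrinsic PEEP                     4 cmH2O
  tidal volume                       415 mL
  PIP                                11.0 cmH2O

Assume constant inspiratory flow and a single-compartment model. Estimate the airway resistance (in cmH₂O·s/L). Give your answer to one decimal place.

Flow: 35 L/min ÷ 60 = 0.5833 L/s.
Equation of motion (constant flow): PIP = Vt/C + R·V̇ + PEEP.
R·V̇ = PIP − Vt/C − PEEP = 11.0 − 415/92.2 − 4 = 11.0 − 4.501 − 4 = 2.499 cmH2O.
R = 2.499 / 0.5833 = 4.284 cmH2O·s/L.

4.3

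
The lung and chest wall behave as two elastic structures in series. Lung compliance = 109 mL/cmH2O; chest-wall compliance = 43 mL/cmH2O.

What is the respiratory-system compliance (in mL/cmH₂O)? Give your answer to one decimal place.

30.8

Lung and chest wall are elastances in series: 1/Crs = 1/CL + 1/Ccw.
1/Crs = 1/109 + 1/43 = 0.03243.
Crs = 30.836 mL/cmH2O.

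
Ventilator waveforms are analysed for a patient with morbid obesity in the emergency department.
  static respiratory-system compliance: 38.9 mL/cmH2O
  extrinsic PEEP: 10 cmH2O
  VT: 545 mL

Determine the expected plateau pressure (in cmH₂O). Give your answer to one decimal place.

24.0

Pplat = PEEP + Vt / Cstat = 10 + 545 / 38.9 = 10 + 14.01 = 24.01 cmH2O.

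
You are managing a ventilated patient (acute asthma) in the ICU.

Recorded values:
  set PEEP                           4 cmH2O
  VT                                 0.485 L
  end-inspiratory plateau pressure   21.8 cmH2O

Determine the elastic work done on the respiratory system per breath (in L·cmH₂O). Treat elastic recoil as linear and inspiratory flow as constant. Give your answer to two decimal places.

4.32

Elastic work ≈ ½ × (Pplat − PEEP) × Vt = 0.5 × (21.8 − 4) × 0.485 L = 0.5 × 17.8 × 0.485 = 4.317 L·cmH2O.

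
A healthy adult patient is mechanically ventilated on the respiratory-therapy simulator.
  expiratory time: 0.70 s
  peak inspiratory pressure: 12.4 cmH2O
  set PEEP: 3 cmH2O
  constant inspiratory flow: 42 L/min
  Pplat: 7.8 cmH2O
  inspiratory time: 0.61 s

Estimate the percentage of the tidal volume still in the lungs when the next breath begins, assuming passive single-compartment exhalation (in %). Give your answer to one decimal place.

30.2

Flow: 42 L/min ÷ 60 = 0.7 L/s.
Vt = flow × Ti = 0.7 L/s × 0.61 s × 1000 mL/L = 427.0 mL.
R = (PIP − Pplat)/V̇ = (12.4 − 7.8) / 0.7 = 4.6/0.7 = 6.571 cmH2O·s/L.
C = Vt/(Pplat − PEEP) = 427.0 / (7.8 − 3) = 427.0/4.8 = 88.958 mL/cmH2O.
τ = R × C = 6.571 × 0.08896 L/cmH2O = 0.5846 s.
Fraction remaining at end-expiration = e^(−Te/τ) = e^(−0.70/0.5846) = 0.302 → 30.2%.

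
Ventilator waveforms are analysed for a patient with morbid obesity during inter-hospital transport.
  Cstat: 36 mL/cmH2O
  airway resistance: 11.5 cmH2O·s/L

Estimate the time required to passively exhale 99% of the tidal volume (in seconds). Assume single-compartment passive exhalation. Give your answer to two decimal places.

τ = R × C = 11.5 × 36 mL/cmH2O = 11.5 × 0.036 L/cmH2O = 0.414 s.
Exhaled fraction f = 1 − e^(−t/τ) → t = −τ·ln(1 − f) = −0.414·ln(0.01) = 1.907 s.

1.91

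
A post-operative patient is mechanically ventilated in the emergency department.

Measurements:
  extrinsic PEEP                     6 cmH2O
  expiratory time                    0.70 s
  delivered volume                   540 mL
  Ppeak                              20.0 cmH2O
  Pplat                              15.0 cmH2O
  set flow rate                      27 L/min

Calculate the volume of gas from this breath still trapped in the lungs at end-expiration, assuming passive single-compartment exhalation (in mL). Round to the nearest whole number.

189

Flow: 27 L/min ÷ 60 = 0.45 L/s.
R = (PIP − Pplat)/V̇ = (20.0 − 15.0) / 0.45 = 5.0/0.45 = 11.111 cmH2O·s/L.
C = Vt/(Pplat − PEEP) = 540.0 / (15.0 − 6) = 540.0/9.0 = 60.0 mL/cmH2O.
τ = R × C = 11.111 × 0.06 L/cmH2O = 0.6667 s.
Fraction remaining = e^(−Te/τ) = e^(−0.70/0.6667) = 0.35.
Trapped volume = 540.0 × 0.35 = 189.0 mL.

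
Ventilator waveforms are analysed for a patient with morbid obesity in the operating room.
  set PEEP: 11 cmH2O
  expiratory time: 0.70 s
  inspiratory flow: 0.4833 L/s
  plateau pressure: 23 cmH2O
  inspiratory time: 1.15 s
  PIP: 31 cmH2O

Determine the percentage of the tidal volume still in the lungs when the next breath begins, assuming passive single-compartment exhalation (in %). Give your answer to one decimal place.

40.1

Vt = flow × Ti = 0.4833 L/s × 1.15 s × 1000 mL/L = 555.8 mL.
R = (PIP − Pplat)/V̇ = (31 − 23) / 0.4833 = 8.0/0.4833 = 16.553 cmH2O·s/L.
C = Vt/(Pplat − PEEP) = 555.8 / (23 − 11) = 555.8/12.0 = 46.317 mL/cmH2O.
τ = R × C = 16.553 × 0.04632 L/cmH2O = 0.7667 s.
Fraction remaining at end-expiration = e^(−Te/τ) = e^(−0.70/0.7667) = 0.4013 → 40.13%.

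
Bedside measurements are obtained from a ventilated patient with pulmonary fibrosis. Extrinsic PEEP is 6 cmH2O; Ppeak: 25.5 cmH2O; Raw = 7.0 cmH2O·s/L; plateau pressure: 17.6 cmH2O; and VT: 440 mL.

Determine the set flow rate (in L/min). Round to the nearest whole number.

flow = (PIP − Pplat) / Raw = (25.5 − 17.6) / 7.0 = 1.129 L/s × 60 = 67.74 L/min.

68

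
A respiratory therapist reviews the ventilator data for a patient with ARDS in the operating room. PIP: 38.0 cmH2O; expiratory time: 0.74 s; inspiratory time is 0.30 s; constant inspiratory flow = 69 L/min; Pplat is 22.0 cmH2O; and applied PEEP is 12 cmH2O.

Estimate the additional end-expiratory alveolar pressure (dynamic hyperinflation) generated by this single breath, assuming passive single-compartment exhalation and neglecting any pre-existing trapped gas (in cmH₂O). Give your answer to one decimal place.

2.1

Flow: 69 L/min ÷ 60 = 1.15 L/s.
Vt = flow × Ti = 1.15 L/s × 0.30 s × 1000 mL/L = 345.0 mL.
R = (PIP − Pplat)/V̇ = (38.0 − 22.0) / 1.15 = 16.0/1.15 = 13.913 cmH2O·s/L.
C = Vt/(Pplat − PEEP) = 345.0 / (22.0 − 12) = 345.0/10.0 = 34.5 mL/cmH2O.
τ = R × C = 13.913 × 0.0345 L/cmH2O = 0.48 s.
Fraction remaining = e^(−Te/τ) = e^(−0.74/0.48) = 0.214; trapped volume = 345.0 × 0.214 = 73.83 mL.
Additional alveolar pressure from trapping ≈ V_trapped / C = 73.83 / 34.5 = 2.14 cmH2O.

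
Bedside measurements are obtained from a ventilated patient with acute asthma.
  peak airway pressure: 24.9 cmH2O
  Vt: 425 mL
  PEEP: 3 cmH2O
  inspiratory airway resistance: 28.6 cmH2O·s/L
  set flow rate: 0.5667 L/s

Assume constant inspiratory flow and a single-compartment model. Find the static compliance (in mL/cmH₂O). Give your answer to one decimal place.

74.7

Equation of motion (constant flow): PIP = Vt/C + R·V̇ + PEEP.
Vt/C = PIP − R·V̇ − PEEP = 24.9 − 28.6×0.5667 − 3 = 24.9 − 16.208 − 3 = 5.692 cmH2O.
C = Vt / 5.692 = 425 / 5.692 = 74.666 mL/cmH2O.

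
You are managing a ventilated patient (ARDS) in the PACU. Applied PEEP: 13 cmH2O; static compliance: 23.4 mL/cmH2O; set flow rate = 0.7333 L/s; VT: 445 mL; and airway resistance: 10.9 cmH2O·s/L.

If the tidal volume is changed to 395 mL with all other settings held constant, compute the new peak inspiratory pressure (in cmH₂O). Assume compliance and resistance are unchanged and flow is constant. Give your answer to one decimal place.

37.9

PIP = Vt/C + R·V̇ + PEEP (constant-flow equation of motion).
Only the elastic term changes: ΔPIP = ΔVt / C = (395 − 445) / 23.4 = -2.137 cmH2O.
Original PIP = 445/23.4 + 10.9×0.7333 + 13 = 40.01 cmH2O; new PIP = 40.01 + (-2.137) = 37.873 cmH2O.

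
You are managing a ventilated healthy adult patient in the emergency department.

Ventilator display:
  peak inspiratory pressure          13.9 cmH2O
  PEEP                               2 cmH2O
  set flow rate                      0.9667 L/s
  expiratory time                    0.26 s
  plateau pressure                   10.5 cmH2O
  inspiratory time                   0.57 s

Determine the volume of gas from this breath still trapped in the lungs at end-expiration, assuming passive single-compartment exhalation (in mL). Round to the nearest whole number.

Vt = flow × Ti = 0.9667 L/s × 0.57 s × 1000 mL/L = 551.02 mL.
R = (PIP − Pplat)/V̇ = (13.9 − 10.5) / 0.9667 = 3.4/0.9667 = 3.517 cmH2O·s/L.
C = Vt/(Pplat − PEEP) = 551.02 / (10.5 − 2) = 551.02/8.5 = 64.826 mL/cmH2O.
τ = R × C = 3.517 × 0.06483 L/cmH2O = 0.228 s.
Fraction remaining = e^(−Te/τ) = e^(−0.26/0.228) = 0.3197.
Trapped volume = 551.02 × 0.3197 = 176.16 mL.

176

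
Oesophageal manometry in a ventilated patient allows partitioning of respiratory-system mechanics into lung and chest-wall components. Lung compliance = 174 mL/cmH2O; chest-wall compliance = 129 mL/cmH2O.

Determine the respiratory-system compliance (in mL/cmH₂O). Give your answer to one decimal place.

74.1

Lung and chest wall are elastances in series: 1/Crs = 1/CL + 1/Ccw.
1/Crs = 1/174 + 1/129 = 0.0135.
Crs = 74.074 mL/cmH2O.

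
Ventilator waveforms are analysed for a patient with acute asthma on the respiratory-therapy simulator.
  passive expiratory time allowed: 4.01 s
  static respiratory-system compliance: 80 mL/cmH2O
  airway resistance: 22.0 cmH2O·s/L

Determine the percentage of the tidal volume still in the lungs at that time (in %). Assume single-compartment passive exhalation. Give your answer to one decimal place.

10.2

τ = R × C = 22.0 × 80 mL/cmH2O = 22.0 × 0.080 L/cmH2O = 1.76 s.
Passive exhalation: V(t)/V₀ = e^(−t/τ) = e^(−4.01/1.76) = 0.1024.
Fraction remaining = 0.1024 → 10.24%.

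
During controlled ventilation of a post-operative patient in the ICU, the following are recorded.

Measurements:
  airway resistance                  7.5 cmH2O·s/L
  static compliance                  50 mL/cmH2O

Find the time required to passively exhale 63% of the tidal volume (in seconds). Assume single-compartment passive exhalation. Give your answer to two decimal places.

0.37

τ = R × C = 7.5 × 50 mL/cmH2O = 7.5 × 0.050 L/cmH2O = 0.375 s.
Exhaled fraction f = 1 − e^(−t/τ) → t = −τ·ln(1 − f) = −0.375·ln(0.37) = 0.3728 s.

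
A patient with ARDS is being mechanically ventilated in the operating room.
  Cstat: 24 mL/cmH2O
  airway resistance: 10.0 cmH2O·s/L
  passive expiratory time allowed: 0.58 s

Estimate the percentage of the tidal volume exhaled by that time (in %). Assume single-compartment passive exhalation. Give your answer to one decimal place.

τ = R × C = 10.0 × 24 mL/cmH2O = 10.0 × 0.024 L/cmH2O = 0.24 s.
Passive exhalation: V(t)/V₀ = e^(−t/τ) = e^(−0.58/0.24) = 0.08922.
Fraction exhaled = 1 − 0.08922 = 0.9108 → 91.08%.

91.1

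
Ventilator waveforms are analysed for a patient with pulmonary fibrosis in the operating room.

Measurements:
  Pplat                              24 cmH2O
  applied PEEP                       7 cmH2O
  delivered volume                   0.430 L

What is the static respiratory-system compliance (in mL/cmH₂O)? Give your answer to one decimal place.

25.3

Cstat = Vt / (Pplat − PEEP) = 430 / (24 − 7) = 430 / 17.0 = 25.294 mL/cmH2O.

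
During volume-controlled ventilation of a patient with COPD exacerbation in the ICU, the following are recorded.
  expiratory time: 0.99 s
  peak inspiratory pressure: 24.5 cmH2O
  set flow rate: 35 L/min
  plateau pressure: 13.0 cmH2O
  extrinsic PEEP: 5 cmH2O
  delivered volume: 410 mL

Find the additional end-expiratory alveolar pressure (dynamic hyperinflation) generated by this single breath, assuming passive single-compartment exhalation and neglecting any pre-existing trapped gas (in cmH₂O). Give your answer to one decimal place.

3.0

Flow: 35 L/min ÷ 60 = 0.5833 L/s.
R = (PIP − Pplat)/V̇ = (24.5 − 13.0) / 0.5833 = 11.5/0.5833 = 19.715 cmH2O·s/L.
C = Vt/(Pplat − PEEP) = 410.0 / (13.0 − 5) = 410.0/8.0 = 51.25 mL/cmH2O.
τ = R × C = 19.715 × 0.05125 L/cmH2O = 1.01 s.
Fraction remaining = e^(−Te/τ) = e^(−0.99/1.01) = 0.3752; trapped volume = 410.0 × 0.3752 = 153.83 mL.
Additional alveolar pressure from trapping ≈ V_trapped / C = 153.83 / 51.25 = 3.002 cmH2O.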